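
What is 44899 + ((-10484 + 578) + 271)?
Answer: 35264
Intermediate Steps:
44899 + ((-10484 + 578) + 271) = 44899 + (-9906 + 271) = 44899 - 9635 = 35264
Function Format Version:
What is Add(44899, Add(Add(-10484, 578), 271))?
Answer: 35264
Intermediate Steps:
Add(44899, Add(Add(-10484, 578), 271)) = Add(44899, Add(-9906, 271)) = Add(44899, -9635) = 35264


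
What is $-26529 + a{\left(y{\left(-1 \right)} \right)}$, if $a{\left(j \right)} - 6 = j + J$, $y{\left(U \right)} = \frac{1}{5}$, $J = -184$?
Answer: $- \frac{133534}{5} \approx -26707.0$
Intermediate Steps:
$y{\left(U \right)} = \frac{1}{5}$
$a{\left(j \right)} = -178 + j$ ($a{\left(j \right)} = 6 + \left(j - 184\right) = 6 + \left(-184 + j\right) = -178 + j$)
$-26529 + a{\left(y{\left(-1 \right)} \right)} = -26529 + \left(-178 + \frac{1}{5}\right) = -26529 - \frac{889}{5} = - \frac{133534}{5}$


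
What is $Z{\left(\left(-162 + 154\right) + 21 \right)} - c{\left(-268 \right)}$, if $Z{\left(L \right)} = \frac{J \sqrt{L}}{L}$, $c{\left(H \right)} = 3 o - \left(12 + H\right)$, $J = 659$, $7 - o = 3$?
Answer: $-268 + \frac{659 \sqrt{13}}{13} \approx -85.226$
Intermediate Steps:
$o = 4$ ($o = 7 - 3 = 4$)
$c{\left(H \right)} = - H$ ($c{\left(H \right)} = 3 \cdot 4 - \left(12 + H\right) = 12 - \left(12 + H\right) = - H$)
$Z{\left(L \right)} = \frac{659}{\sqrt{L}}$ ($Z{\left(L \right)} = \frac{659 \sqrt{L}}{L} = \frac{659}{\sqrt{L}}$)
$Z{\left(\left(-162 + 154\right) + 21 \right)} - c{\left(-268 \right)} = \frac{659}{\sqrt{\left(-162 + 154\right) + 21}} - \left(-1\right) \left(-268\right) = \frac{659}{\sqrt{-8 + 21}} - 268 = \frac{659}{\sqrt{13}} - 268 = 659 \frac{\sqrt{13}}{13} - 268 = \frac{659 \sqrt{13}}{13} - 268 = -268 + \frac{659 \sqrt{13}}{13}$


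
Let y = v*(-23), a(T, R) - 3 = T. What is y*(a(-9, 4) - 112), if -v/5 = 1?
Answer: -13570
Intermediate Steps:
v = -5 (v = -5*1 = -5)
a(T, R) = 3 + T
y = 115 (y = -5*(-23) = 115)
y*(a(-9, 4) - 112) = 115*((3 - 9) - 112) = 115*(-6 - 112) = 115*(-118) = -13570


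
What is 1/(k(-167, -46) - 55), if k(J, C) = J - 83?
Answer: -1/305 ≈ -0.0032787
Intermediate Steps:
k(J, C) = -83 + J
1/(k(-167, -46) - 55) = 1/((-83 - 167) - 55) = 1/(-250 - 55) = 1/(-305) = -1/305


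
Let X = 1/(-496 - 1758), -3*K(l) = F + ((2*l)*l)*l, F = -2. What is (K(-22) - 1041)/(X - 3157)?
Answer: -40966450/21347637 ≈ -1.9190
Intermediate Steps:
K(l) = ⅔ - 2*l³/3 (K(l) = -(-2 + ((2*l)*l)*l)/3 = -(-2 + (2*l²)*l)/3 = -(-2 + 2*l³)/3 = ⅔ - 2*l³/3)
X = -1/2254 (X = 1/(-2254) = -1/2254 ≈ -0.00044366)
(K(-22) - 1041)/(X - 3157) = ((⅔ - ⅔*(-22)³) - 1041)/(-1/2254 - 3157) = ((⅔ - ⅔*(-10648)) - 1041)/(-7115879/2254) = ((⅔ + 21296/3) - 1041)*(-2254/7115879) = (21298/3 - 1041)*(-2254/7115879) = (18175/3)*(-2254/7115879) = -40966450/21347637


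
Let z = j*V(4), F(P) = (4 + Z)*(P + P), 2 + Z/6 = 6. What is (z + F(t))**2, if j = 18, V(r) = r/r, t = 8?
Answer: 217156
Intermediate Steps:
Z = 24 (Z = -12 + 6*6 = -12 + 36 = 24)
V(r) = 1
F(P) = 56*P (F(P) = (4 + 24)*(P + P) = 28*(2*P) = 56*P)
z = 18 (z = 18*1 = 18)
(z + F(t))**2 = (18 + 56*8)**2 = (18 + 448)**2 = 466**2 = 217156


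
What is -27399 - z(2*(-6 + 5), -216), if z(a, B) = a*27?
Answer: -27345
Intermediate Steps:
z(a, B) = 27*a
-27399 - z(2*(-6 + 5), -216) = -27399 - 27*2*(-6 + 5) = -27399 - 27*2*(-1) = -27399 - 27*(-2) = -27399 - 1*(-54) = -27399 + 54 = -27345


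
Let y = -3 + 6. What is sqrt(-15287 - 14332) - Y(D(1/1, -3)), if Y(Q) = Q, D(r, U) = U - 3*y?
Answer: 12 + 3*I*sqrt(3291) ≈ 12.0 + 172.1*I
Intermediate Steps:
y = 3
D(r, U) = -9 + U (D(r, U) = U - 3*3 = U - 9 = -9 + U)
sqrt(-15287 - 14332) - Y(D(1/1, -3)) = sqrt(-15287 - 14332) - (-9 - 3) = sqrt(-29619) - 1*(-12) = 3*I*sqrt(3291) + 12 = 12 + 3*I*sqrt(3291)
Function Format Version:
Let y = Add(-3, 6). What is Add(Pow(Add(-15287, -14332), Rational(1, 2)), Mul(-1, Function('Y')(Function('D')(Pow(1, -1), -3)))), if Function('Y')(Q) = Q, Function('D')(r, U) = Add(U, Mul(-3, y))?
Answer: Add(12, Mul(3, I, Pow(3291, Rational(1, 2)))) ≈ Add(12.000, Mul(172.10, I))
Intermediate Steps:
y = 3
Function('D')(r, U) = Add(-9, U) (Function('D')(r, U) = Add(U, Mul(-3, 3)) = Add(U, -9) = Add(-9, U))
Add(Pow(Add(-15287, -14332), Rational(1, 2)), Mul(-1, Function('Y')(Function('D')(Pow(1, -1), -3)))) = Add(Pow(Add(-15287, -14332), Rational(1, 2)), Mul(-1, Add(-9, -3))) = Add(Pow(-29619, Rational(1, 2)), Mul(-1, -12)) = Add(Mul(3, I, Pow(3291, Rational(1, 2))), 12) = Add(12, Mul(3, I, Pow(3291, Rational(1, 2))))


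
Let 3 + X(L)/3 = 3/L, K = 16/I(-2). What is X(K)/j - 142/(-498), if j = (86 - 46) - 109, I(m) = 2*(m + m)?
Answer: 5507/11454 ≈ 0.48079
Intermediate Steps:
I(m) = 4*m (I(m) = 2*(2*m) = 4*m)
j = -69 (j = 40 - 109 = -69)
K = -2 (K = 16/((4*(-2))) = 16/(-8) = 16*(-⅛) = -2)
X(L) = -9 + 9/L (X(L) = -9 + 3*(3/L) = -9 + 9/L)
X(K)/j - 142/(-498) = (-9 + 9/(-2))/(-69) - 142/(-498) = (-9 + 9*(-½))*(-1/69) - 142*(-1/498) = (-9 - 9/2)*(-1/69) + 71/249 = -27/2*(-1/69) + 71/249 = 9/46 + 71/249 = 5507/11454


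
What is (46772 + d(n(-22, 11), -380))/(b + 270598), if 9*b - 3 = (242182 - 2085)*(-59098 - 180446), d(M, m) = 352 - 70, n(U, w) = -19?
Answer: -141162/19170453461 ≈ -7.3635e-6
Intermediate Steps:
d(M, m) = 282
b = -19171265255/3 (b = ⅓ + ((242182 - 2085)*(-59098 - 180446))/9 = ⅓ + (240097*(-239544))/9 = ⅓ + (⅑)*(-57513795768) = ⅓ - 6390421752 = -19171265255/3 ≈ -6.3904e+9)
(46772 + d(n(-22, 11), -380))/(b + 270598) = (46772 + 282)/(-19171265255/3 + 270598) = 47054/(-19170453461/3) = 47054*(-3/19170453461) = -141162/19170453461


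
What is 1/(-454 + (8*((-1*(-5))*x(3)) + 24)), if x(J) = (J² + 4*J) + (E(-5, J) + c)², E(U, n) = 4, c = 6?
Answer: 1/4410 ≈ 0.00022676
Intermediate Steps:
x(J) = 100 + J² + 4*J (x(J) = (J² + 4*J) + (4 + 6)² = (J² + 4*J) + 10² = (J² + 4*J) + 100 = 100 + J² + 4*J)
1/(-454 + (8*((-1*(-5))*x(3)) + 24)) = 1/(-454 + (8*((-1*(-5))*(100 + 3² + 4*3)) + 24)) = 1/(-454 + (8*(5*(100 + 9 + 12)) + 24)) = 1/(-454 + (8*(5*121) + 24)) = 1/(-454 + (8*605 + 24)) = 1/(-454 + (4840 + 24)) = 1/(-454 + 4864) = 1/4410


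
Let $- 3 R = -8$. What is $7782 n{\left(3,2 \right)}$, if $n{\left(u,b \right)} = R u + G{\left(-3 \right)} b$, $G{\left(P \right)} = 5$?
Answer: $140076$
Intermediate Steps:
$R = \frac{8}{3}$ ($R = \left(- \frac{1}{3}\right) \left(-8\right) = \frac{8}{3} \approx 2.6667$)
$n{\left(u,b \right)} = 5 b + \frac{8 u}{3}$ ($n{\left(u,b \right)} = \frac{8 u}{3} + 5 b = 5 b + \frac{8 u}{3}$)
$7782 n{\left(3,2 \right)} = 7782 \left(5 \cdot 2 + \frac{8}{3} \cdot 3\right) = 7782 \left(10 + 8\right) = 7782 \cdot 18 = 140076$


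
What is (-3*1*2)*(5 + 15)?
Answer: -120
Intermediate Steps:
(-3*1*2)*(5 + 15) = -3*2*20 = -6*20 = -120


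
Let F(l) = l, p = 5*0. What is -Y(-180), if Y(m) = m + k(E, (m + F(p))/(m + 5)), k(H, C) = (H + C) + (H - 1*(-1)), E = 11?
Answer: 5459/35 ≈ 155.97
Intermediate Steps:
p = 0
k(H, C) = 1 + C + 2*H (k(H, C) = (C + H) + (H + 1) = (C + H) + (1 + H) = 1 + C + 2*H)
Y(m) = 23 + m + m/(5 + m) (Y(m) = m + (1 + (m + 0)/(m + 5) + 2*11) = m + (1 + m/(5 + m) + 22) = m + (23 + m/(5 + m)) = 23 + m + m/(5 + m))
-Y(-180) = -(-180 + (5 - 180)*(23 - 180))/(5 - 180) = -(-180 - 175*(-157))/(-175) = -(-1)*(-180 + 27475)/175 = -(-1)*27295/175 = -1*(-5459/35) = 5459/35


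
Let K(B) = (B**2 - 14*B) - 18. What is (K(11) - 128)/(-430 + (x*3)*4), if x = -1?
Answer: 179/442 ≈ 0.40498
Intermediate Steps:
K(B) = -18 + B**2 - 14*B
(K(11) - 128)/(-430 + (x*3)*4) = ((-18 + 11**2 - 14*11) - 128)/(-430 - 1*3*4) = ((-18 + 121 - 154) - 128)/(-430 - 3*4) = (-51 - 128)/(-430 - 12) = -179/(-442) = -179*(-1/442) = 179/442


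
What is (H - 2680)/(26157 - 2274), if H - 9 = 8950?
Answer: 2093/7961 ≈ 0.26291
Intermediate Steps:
H = 8959 (H = 9 + 8950 = 8959)
(H - 2680)/(26157 - 2274) = (8959 - 2680)/(26157 - 2274) = 6279/23883 = 6279*(1/23883) = 2093/7961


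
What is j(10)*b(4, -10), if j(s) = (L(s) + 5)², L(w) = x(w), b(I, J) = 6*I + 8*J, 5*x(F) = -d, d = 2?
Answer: -29624/25 ≈ -1185.0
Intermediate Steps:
x(F) = -⅖ (x(F) = (-1*2)/5 = (⅕)*(-2) = -⅖)
L(w) = -⅖
j(s) = 529/25 (j(s) = (-⅖ + 5)² = (23/5)² = 529/25)
j(10)*b(4, -10) = 529*(6*4 + 8*(-10))/25 = 529*(24 - 80)/25 = (529/25)*(-56) = -29624/25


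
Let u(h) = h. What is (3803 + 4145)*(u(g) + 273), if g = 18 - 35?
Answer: 2034688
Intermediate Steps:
g = -17
(3803 + 4145)*(u(g) + 273) = (3803 + 4145)*(-17 + 273) = 7948*256 = 2034688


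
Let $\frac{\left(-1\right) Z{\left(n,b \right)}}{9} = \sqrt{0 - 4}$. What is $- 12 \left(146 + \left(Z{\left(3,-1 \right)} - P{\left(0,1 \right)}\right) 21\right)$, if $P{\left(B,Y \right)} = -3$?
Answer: $-2508 + 4536 i \approx -2508.0 + 4536.0 i$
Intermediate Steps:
$Z{\left(n,b \right)} = - 18 i$ ($Z{\left(n,b \right)} = - 9 \sqrt{0 - 4} = - 9 \sqrt{-4} = - 9 \cdot 2 i = - 18 i$)
$- 12 \left(146 + \left(Z{\left(3,-1 \right)} - P{\left(0,1 \right)}\right) 21\right) = - 12 \left(146 + \left(- 18 i - -3\right) 21\right) = - 12 \left(146 + \left(- 18 i + 3\right) 21\right) = - 12 \left(146 + \left(3 - 18 i\right) 21\right) = - 12 \left(146 + \left(63 - 378 i\right)\right) = - 12 \left(209 - 378 i\right) = -2508 + 4536 i$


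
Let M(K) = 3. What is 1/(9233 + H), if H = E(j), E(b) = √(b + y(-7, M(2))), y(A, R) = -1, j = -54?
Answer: 9233/85248344 - I*√55/85248344 ≈ 0.00010831 - 8.6995e-8*I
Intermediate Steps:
E(b) = √(-1 + b) (E(b) = √(b - 1) = √(-1 + b))
H = I*√55 (H = √(-1 - 54) = √(-55) = I*√55 ≈ 7.4162*I)
1/(9233 + H) = 1/(9233 + I*√55)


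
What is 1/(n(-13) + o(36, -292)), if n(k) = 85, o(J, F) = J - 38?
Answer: 1/83 ≈ 0.012048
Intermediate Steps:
o(J, F) = -38 + J
1/(n(-13) + o(36, -292)) = 1/(85 + (-38 + 36)) = 1/(85 - 2) = 1/83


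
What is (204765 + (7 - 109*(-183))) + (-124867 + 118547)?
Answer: 218399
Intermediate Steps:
(204765 + (7 - 109*(-183))) + (-124867 + 118547) = (204765 + (7 + 19947)) - 6320 = (204765 + 19954) - 6320 = 224719 - 6320 = 218399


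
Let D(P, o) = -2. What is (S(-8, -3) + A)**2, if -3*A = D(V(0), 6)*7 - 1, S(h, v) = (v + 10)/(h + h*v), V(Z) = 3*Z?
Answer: 7569/256 ≈ 29.566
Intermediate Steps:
S(h, v) = (10 + v)/(h + h*v)
A = 5 (A = -(-2*7 - 1)/3 = -(-14 - 1)/3 = -1/3*(-15) = 5)
(S(-8, -3) + A)**2 = ((10 - 3)/((-8)*(1 - 3)) + 5)**2 = (-1/8*7/(-2) + 5)**2 = (-1/8*(-1/2)*7 + 5)**2 = (7/16 + 5)**2 = (87/16)**2 = 7569/256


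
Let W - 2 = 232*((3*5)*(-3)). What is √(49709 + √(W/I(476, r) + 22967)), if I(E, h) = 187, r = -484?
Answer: √(6014789 + 11*√2772253)/11 ≈ 223.29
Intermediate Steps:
W = -10438 (W = 2 + 232*((3*5)*(-3)) = 2 + 232*(15*(-3)) = 2 + 232*(-45) = 2 - 10440 = -10438)
√(49709 + √(W/I(476, r) + 22967)) = √(49709 + √(-10438/187 + 22967)) = √(49709 + √(-10438*1/187 + 22967)) = √(49709 + √(-614/11 + 22967)) = √(49709 + √(252023/11)) = √(49709 + √2772253/11)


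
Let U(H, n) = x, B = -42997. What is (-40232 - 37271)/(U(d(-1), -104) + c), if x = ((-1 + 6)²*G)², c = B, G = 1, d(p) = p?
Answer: 77503/42372 ≈ 1.8291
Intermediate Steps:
c = -42997
x = 625 (x = ((-1 + 6)²*1)² = (5²*1)² = (25*1)² = 25² = 625)
U(H, n) = 625
(-40232 - 37271)/(U(d(-1), -104) + c) = (-40232 - 37271)/(625 - 42997) = -77503/(-42372) = -77503*(-1/42372) = 77503/42372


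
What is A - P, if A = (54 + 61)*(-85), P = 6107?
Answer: -15882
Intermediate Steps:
A = -9775 (A = 115*(-85) = -9775)
A - P = -9775 - 1*6107 = -9775 - 6107 = -15882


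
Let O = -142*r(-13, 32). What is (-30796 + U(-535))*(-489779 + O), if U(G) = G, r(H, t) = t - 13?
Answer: 15429796887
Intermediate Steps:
r(H, t) = -13 + t
O = -2698 (O = -142*(-13 + 32) = -142*19 = -2698)
(-30796 + U(-535))*(-489779 + O) = (-30796 - 535)*(-489779 - 2698) = -31331*(-492477) = 15429796887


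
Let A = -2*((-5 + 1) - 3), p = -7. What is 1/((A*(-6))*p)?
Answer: 1/588 ≈ 0.0017007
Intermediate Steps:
A = 14 (A = -2*(-4 - 3) = -2*(-7) = 14)
1/((A*(-6))*p) = 1/((14*(-6))*(-7)) = 1/(-84*(-7)) = 1/588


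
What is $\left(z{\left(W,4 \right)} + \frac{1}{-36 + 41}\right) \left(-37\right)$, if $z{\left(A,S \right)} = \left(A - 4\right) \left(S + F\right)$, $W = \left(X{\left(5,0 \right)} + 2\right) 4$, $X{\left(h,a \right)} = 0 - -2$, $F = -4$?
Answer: $- \frac{37}{5} \approx -7.4$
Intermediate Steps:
$X{\left(h,a \right)} = 2$ ($X{\left(h,a \right)} = 0 + 2 = 2$)
$W = 16$ ($W = \left(2 + 2\right) 4 = 4 \cdot 4 = 16$)
$z{\left(A,S \right)} = \left(-4 + A\right) \left(-4 + S\right)$ ($z{\left(A,S \right)} = \left(A - 4\right) \left(S - 4\right) = \left(-4 + A\right) \left(-4 + S\right)$)
$\left(z{\left(W,4 \right)} + \frac{1}{-36 + 41}\right) \left(-37\right) = \left(\left(16 - 64 - 16 + 16 \cdot 4\right) + \frac{1}{-36 + 41}\right) \left(-37\right) = \left(\left(16 - 64 - 16 + 64\right) + \frac{1}{5}\right) \left(-37\right) = \left(0 + \frac{1}{5}\right) \left(-37\right) = \frac{1}{5} \left(-37\right) = - \frac{37}{5}$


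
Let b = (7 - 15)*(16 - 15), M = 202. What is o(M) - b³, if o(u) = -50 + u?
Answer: 664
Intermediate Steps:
b = -8 (b = -8*1 = -8)
o(M) - b³ = (-50 + 202) - 1*(-8)³ = 152 - 1*(-512) = 152 + 512 = 664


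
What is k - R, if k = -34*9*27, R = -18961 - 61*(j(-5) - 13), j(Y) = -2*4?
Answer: 9418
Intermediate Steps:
j(Y) = -8
R = -17680 (R = -18961 - 61*(-8 - 13) = -18961 - 61*(-21) = -18961 - 1*(-1281) = -18961 + 1281 = -17680)
k = -8262 (k = -306*27 = -8262)
k - R = -8262 - 1*(-17680) = -8262 + 17680 = 9418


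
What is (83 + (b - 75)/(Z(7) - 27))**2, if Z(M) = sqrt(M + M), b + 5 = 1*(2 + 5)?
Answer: 3759726462/511225 + 8952136*sqrt(14)/511225 ≈ 7419.9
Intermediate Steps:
b = 2 (b = -5 + 1*(2 + 5) = -5 + 1*7 = -5 + 7 = 2)
Z(M) = sqrt(2)*sqrt(M) (Z(M) = sqrt(2*M) = sqrt(2)*sqrt(M))
(83 + (b - 75)/(Z(7) - 27))**2 = (83 + (2 - 75)/(sqrt(2)*sqrt(7) - 27))**2 = (83 - 73/(sqrt(14) - 27))**2 = (83 - 73/(-27 + sqrt(14)))**2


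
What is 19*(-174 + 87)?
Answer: -1653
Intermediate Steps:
19*(-174 + 87) = 19*(-87) = -1653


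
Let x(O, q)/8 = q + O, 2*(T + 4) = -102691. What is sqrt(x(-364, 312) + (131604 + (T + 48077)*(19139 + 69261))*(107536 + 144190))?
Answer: 42*I*sqrt(41263284958) ≈ 8.5316e+6*I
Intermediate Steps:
T = -102699/2 (T = -4 + (1/2)*(-102691) = -4 - 102691/2 = -102699/2 ≈ -51350.)
x(O, q) = 8*O + 8*q (x(O, q) = 8*(q + O) = 8*(O + q) = 8*O + 8*q)
sqrt(x(-364, 312) + (131604 + (T + 48077)*(19139 + 69261))*(107536 + 144190)) = sqrt((8*(-364) + 8*312) + (131604 + (-102699/2 + 48077)*(19139 + 69261))*(107536 + 144190)) = sqrt((-2912 + 2496) + (131604 - 6545/2*88400)*251726) = sqrt(-416 + (131604 - 289289000)*251726) = sqrt(-416 - 289157396*251726) = sqrt(-416 - 72788434665496) = sqrt(-72788434665912) = 42*I*sqrt(41263284958)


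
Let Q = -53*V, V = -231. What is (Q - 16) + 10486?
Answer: 22713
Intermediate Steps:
Q = 12243 (Q = -53*(-231) = 12243)
(Q - 16) + 10486 = (12243 - 16) + 10486 = 12227 + 10486 = 22713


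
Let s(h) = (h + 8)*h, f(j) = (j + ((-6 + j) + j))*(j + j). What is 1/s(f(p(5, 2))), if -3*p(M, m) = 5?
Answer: 9/14740 ≈ 0.00061058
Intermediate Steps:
p(M, m) = -5/3 (p(M, m) = -⅓*5 = -5/3)
f(j) = 2*j*(-6 + 3*j) (f(j) = (j + (-6 + 2*j))*(2*j) = (-6 + 3*j)*(2*j) = 2*j*(-6 + 3*j))
s(h) = h*(8 + h) (s(h) = (8 + h)*h = h*(8 + h))
1/s(f(p(5, 2))) = 1/((6*(-5/3)*(-2 - 5/3))*(8 + 6*(-5/3)*(-2 - 5/3))) = 1/((6*(-5/3)*(-11/3))*(8 + 6*(-5/3)*(-11/3))) = 1/(110*(8 + 110/3)/3) = 1/((110/3)*(134/3)) = 1/(14740/9) = 9/14740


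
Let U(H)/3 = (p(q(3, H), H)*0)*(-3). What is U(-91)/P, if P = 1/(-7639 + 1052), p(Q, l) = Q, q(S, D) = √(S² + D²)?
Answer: 0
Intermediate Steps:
q(S, D) = √(D² + S²)
U(H) = 0 (U(H) = 3*((√(H² + 3²)*0)*(-3)) = 3*((√(H² + 9)*0)*(-3)) = 3*((√(9 + H²)*0)*(-3)) = 3*(0*(-3)) = 3*0 = 0)
P = -1/6587 (P = 1/(-6587) = -1/6587 ≈ -0.00015181)
U(-91)/P = 0/(-1/6587) = 0*(-6587) = 0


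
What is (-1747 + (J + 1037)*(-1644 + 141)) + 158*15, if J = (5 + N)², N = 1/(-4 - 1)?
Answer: -39815428/25 ≈ -1.5926e+6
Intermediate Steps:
N = -⅕ (N = 1/(-5) = -⅕ ≈ -0.20000)
J = 576/25 (J = (5 - ⅕)² = (24/5)² = 576/25 ≈ 23.040)
(-1747 + (J + 1037)*(-1644 + 141)) + 158*15 = (-1747 + (576/25 + 1037)*(-1644 + 141)) + 158*15 = (-1747 + (26501/25)*(-1503)) + 2370 = (-1747 - 39831003/25) + 2370 = -39874678/25 + 2370 = -39815428/25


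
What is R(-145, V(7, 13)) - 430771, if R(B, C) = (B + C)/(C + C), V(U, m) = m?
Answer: -5600089/13 ≈ -4.3078e+5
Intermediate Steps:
R(B, C) = (B + C)/(2*C) (R(B, C) = (B + C)/((2*C)) = (B + C)*(1/(2*C)) = (B + C)/(2*C))
R(-145, V(7, 13)) - 430771 = (½)*(-145 + 13)/13 - 430771 = (½)*(1/13)*(-132) - 430771 = -66/13 - 430771 = -5600089/13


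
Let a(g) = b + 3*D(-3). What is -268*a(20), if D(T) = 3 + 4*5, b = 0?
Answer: -18492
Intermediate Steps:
D(T) = 23 (D(T) = 3 + 20 = 23)
a(g) = 69 (a(g) = 0 + 3*23 = 0 + 69 = 69)
-268*a(20) = -268*69 = -18492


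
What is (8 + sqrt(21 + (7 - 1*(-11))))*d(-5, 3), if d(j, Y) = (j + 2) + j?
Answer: -64 - 8*sqrt(39) ≈ -113.96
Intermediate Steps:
d(j, Y) = 2 + 2*j (d(j, Y) = (2 + j) + j = 2 + 2*j)
(8 + sqrt(21 + (7 - 1*(-11))))*d(-5, 3) = (8 + sqrt(21 + (7 - 1*(-11))))*(2 + 2*(-5)) = (8 + sqrt(21 + (7 + 11)))*(2 - 10) = (8 + sqrt(21 + 18))*(-8) = (8 + sqrt(39))*(-8) = -64 - 8*sqrt(39)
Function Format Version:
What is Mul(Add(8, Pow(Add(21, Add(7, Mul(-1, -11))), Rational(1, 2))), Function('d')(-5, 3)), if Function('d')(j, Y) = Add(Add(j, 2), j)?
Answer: Add(-64, Mul(-8, Pow(39, Rational(1, 2)))) ≈ -113.96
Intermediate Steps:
Function('d')(j, Y) = Add(2, Mul(2, j)) (Function('d')(j, Y) = Add(Add(2, j), j) = Add(2, Mul(2, j)))
Mul(Add(8, Pow(Add(21, Add(7, Mul(-1, -11))), Rational(1, 2))), Function('d')(-5, 3)) = Mul(Add(8, Pow(Add(21, Add(7, Mul(-1, -11))), Rational(1, 2))), Add(2, Mul(2, -5))) = Mul(Add(8, Pow(Add(21, Add(7, 11)), Rational(1, 2))), Add(2, -10)) = Mul(Add(8, Pow(Add(21, 18), Rational(1, 2))), -8) = Mul(Add(8, Pow(39, Rational(1, 2))), -8) = Add(-64, Mul(-8, Pow(39, Rational(1, 2))))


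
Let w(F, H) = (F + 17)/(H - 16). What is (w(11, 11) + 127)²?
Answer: 368449/25 ≈ 14738.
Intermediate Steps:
w(F, H) = (17 + F)/(-16 + H)
(w(11, 11) + 127)² = ((17 + 11)/(-16 + 11) + 127)² = (28/(-5) + 127)² = (-⅕*28 + 127)² = (-28/5 + 127)² = (607/5)² = 368449/25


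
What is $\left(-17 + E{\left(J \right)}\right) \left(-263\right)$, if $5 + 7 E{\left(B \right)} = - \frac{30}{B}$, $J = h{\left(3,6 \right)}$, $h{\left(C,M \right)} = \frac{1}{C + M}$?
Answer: $\frac{103622}{7} \approx 14803.0$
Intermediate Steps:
$J = \frac{1}{9}$ ($J = \frac{1}{3 + 6} = \frac{1}{9} \approx 0.11111$)
$E{\left(B \right)} = - \frac{5}{7} - \frac{30}{7 B}$ ($E{\left(B \right)} = - \frac{5}{7} + \frac{\left(-30\right) \frac{1}{B}}{7} = - \frac{5}{7} - \frac{30}{7 B}$)
$\left(-17 + E{\left(J \right)}\right) \left(-263\right) = \left(-17 + \frac{5 \frac{1}{\frac{1}{9}} \left(-6 - \frac{1}{9}\right)}{7}\right) \left(-263\right) = \left(-17 + \frac{5}{7} \cdot 9 \left(-6 - \frac{1}{9}\right)\right) \left(-263\right) = \left(-17 + \frac{5}{7} \cdot 9 \left(- \frac{55}{9}\right)\right) \left(-263\right) = \left(-17 - \frac{275}{7}\right) \left(-263\right) = \left(- \frac{394}{7}\right) \left(-263\right) = \frac{103622}{7}$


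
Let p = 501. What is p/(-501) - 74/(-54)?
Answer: 10/27 ≈ 0.37037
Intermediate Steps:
p/(-501) - 74/(-54) = 501/(-501) - 74/(-54) = 501*(-1/501) - 74*(-1/54) = -1 + 37/27 = 10/27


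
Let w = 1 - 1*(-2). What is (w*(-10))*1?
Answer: -30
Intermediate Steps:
w = 3 (w = 1 + 2 = 3)
(w*(-10))*1 = (3*(-10))*1 = -30*1 = -30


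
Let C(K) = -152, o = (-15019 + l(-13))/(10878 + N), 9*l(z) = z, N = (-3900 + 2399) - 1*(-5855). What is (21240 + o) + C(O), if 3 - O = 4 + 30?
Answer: 1518265/72 ≈ 21087.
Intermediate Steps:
N = 4354 (N = -1501 + 5855 = 4354)
l(z) = z/9
O = -31 (O = 3 - (4 + 30) = 3 - 1*34 = 3 - 34 = -31)
o = -71/72 (o = (-15019 + (⅑)*(-13))/(10878 + 4354) = (-15019 - 13/9)/15232 = -135184/9*1/15232 = -71/72 ≈ -0.98611)
(21240 + o) + C(O) = (21240 - 71/72) - 152 = 1529209/72 - 152 = 1518265/72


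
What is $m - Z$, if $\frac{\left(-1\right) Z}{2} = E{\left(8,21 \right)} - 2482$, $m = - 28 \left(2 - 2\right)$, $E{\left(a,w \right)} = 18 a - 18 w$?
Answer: $-5432$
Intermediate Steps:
$E{\left(a,w \right)} = - 18 w + 18 a$
$m = 0$ ($m = \left(-28\right) 0 = 0$)
$Z = 5432$ ($Z = - 2 \left(\left(\left(-18\right) 21 + 18 \cdot 8\right) - 2482\right) = - 2 \left(\left(-378 + 144\right) - 2482\right) = - 2 \left(-234 - 2482\right) = \left(-2\right) \left(-2716\right) = 5432$)
$m - Z = 0 - 5432 = -5432$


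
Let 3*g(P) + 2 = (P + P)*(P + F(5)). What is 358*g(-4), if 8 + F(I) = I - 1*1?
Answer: 22196/3 ≈ 7398.7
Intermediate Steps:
F(I) = -9 + I (F(I) = -8 + (I - 1*1) = -8 + (I - 1) = -8 + (-1 + I) = -9 + I)
g(P) = -⅔ + 2*P*(-4 + P)/3 (g(P) = -⅔ + ((P + P)*(P + (-9 + 5)))/3 = -⅔ + ((2*P)*(P - 4))/3 = -⅔ + ((2*P)*(-4 + P))/3 = -⅔ + (2*P*(-4 + P))/3 = -⅔ + 2*P*(-4 + P)/3)
358*g(-4) = 358*(-⅔ - 8/3*(-4) + (⅔)*(-4)²) = 358*(-⅔ + 32/3 + (⅔)*16) = 358*(-⅔ + 32/3 + 32/3) = 358*(62/3) = 22196/3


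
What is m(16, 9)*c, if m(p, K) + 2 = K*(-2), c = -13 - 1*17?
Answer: 600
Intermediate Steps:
c = -30 (c = -13 - 17 = -30)
m(p, K) = -2 - 2*K (m(p, K) = -2 + K*(-2) = -2 - 2*K)
m(16, 9)*c = (-2 - 2*9)*(-30) = (-2 - 18)*(-30) = -20*(-30) = 600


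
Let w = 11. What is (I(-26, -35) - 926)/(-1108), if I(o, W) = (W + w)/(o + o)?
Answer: 3008/3601 ≈ 0.83532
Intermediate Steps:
I(o, W) = (11 + W)/(2*o) (I(o, W) = (W + 11)/(o + o) = (11 + W)/((2*o)) = (11 + W)*(1/(2*o)) = (11 + W)/(2*o))
(I(-26, -35) - 926)/(-1108) = ((½)*(11 - 35)/(-26) - 926)/(-1108) = -((½)*(-1/26)*(-24) - 926)/1108 = -(6/13 - 926)/1108 = -1/1108*(-12032/13) = 3008/3601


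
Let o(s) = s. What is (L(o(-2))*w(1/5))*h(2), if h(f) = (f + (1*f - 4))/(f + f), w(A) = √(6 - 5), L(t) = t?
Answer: 0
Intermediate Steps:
w(A) = 1 (w(A) = √1 = 1)
h(f) = (-4 + 2*f)/(2*f) (h(f) = (f + (f - 4))/((2*f)) = (f + (-4 + f))*(1/(2*f)) = (-4 + 2*f)*(1/(2*f)) = (-4 + 2*f)/(2*f))
(L(o(-2))*w(1/5))*h(2) = (-2*1)*((-2 + 2)/2) = -0 = -2*0 = 0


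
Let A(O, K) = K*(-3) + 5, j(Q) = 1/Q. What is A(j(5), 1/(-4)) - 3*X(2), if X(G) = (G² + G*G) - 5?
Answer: -13/4 ≈ -3.2500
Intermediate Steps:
j(Q) = 1/Q
X(G) = -5 + 2*G² (X(G) = (G² + G²) - 5 = 2*G² - 5 = -5 + 2*G²)
A(O, K) = 5 - 3*K (A(O, K) = -3*K + 5 = 5 - 3*K)
A(j(5), 1/(-4)) - 3*X(2) = (5 - 3/(-4)) - 3*(-5 + 2*2²) = (5 - 3*(-¼)) - 3*(-5 + 2*4) = (5 + ¾) - 3*(-5 + 8) = 23/4 - 3*3 = 23/4 - 9 = -13/4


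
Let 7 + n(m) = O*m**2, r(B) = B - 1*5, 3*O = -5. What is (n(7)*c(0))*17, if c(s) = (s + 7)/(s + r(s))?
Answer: 31654/15 ≈ 2110.3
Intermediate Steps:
O = -5/3 (O = (1/3)*(-5) = -5/3 ≈ -1.6667)
r(B) = -5 + B (r(B) = B - 5 = -5 + B)
n(m) = -7 - 5*m**2/3
c(s) = (7 + s)/(-5 + 2*s) (c(s) = (s + 7)/(s + (-5 + s)) = (7 + s)/(-5 + 2*s))
(n(7)*c(0))*17 = ((-7 - 5/3*7**2)*((7 + 0)/(-5 + 2*0)))*17 = ((-7 - 5/3*49)*(7/(-5 + 0)))*17 = ((-7 - 245/3)*(7/(-5)))*17 = -(-266)*7/15*17 = -266/3*(-7/5)*17 = (1862/15)*17 = 31654/15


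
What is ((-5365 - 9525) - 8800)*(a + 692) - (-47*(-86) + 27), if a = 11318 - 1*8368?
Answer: -86283049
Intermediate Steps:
a = 2950 (a = 11318 - 8368 = 2950)
((-5365 - 9525) - 8800)*(a + 692) - (-47*(-86) + 27) = ((-5365 - 9525) - 8800)*(2950 + 692) - (-47*(-86) + 27) = (-14890 - 8800)*3642 - (4042 + 27) = -23690*3642 - 1*4069 = -86278980 - 4069 = -86283049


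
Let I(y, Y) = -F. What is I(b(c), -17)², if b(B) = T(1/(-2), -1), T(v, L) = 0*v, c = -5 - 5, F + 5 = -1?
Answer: 36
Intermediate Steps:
F = -6 (F = -5 - 1 = -6)
c = -10
T(v, L) = 0
b(B) = 0
I(y, Y) = 6 (I(y, Y) = -1*(-6) = 6)
I(b(c), -17)² = 6² = 36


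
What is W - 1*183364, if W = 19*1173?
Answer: -161077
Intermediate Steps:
W = 22287
W - 1*183364 = 22287 - 1*183364 = 22287 - 183364 = -161077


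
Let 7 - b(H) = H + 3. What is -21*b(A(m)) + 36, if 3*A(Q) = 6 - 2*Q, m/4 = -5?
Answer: 274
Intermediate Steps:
m = -20 (m = 4*(-5) = -20)
A(Q) = 2 - 2*Q/3 (A(Q) = (6 - 2*Q)/3 = 2 - 2*Q/3)
b(H) = 4 - H (b(H) = 7 - (H + 3) = 7 - (3 + H) = 7 + (-3 - H) = 4 - H)
-21*b(A(m)) + 36 = -21*(4 - (2 - ⅔*(-20))) + 36 = -21*(4 - (2 + 40/3)) + 36 = -21*(4 - 1*46/3) + 36 = -21*(4 - 46/3) + 36 = -21*(-34/3) + 36 = 238 + 36 = 274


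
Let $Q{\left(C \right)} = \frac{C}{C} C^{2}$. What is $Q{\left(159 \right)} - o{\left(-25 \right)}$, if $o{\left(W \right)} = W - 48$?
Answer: $25354$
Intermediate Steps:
$Q{\left(C \right)} = C^{2}$ ($Q{\left(C \right)} = 1 C^{2} = C^{2}$)
$o{\left(W \right)} = -48 + W$ ($o{\left(W \right)} = W - 48 = -48 + W$)
$Q{\left(159 \right)} - o{\left(-25 \right)} = 159^{2} - \left(-48 - 25\right) = 25281 - -73 = 25281 + 73 = 25354$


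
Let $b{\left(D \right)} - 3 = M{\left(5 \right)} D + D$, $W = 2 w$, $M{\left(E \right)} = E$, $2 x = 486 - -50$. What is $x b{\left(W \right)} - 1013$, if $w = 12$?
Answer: $38383$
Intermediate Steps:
$x = 268$ ($x = \frac{486 - -50}{2} = \frac{486 + 50}{2} = \frac{1}{2} \cdot 536 = 268$)
$W = 24$ ($W = 2 \cdot 12 = 24$)
$b{\left(D \right)} = 3 + 6 D$ ($b{\left(D \right)} = 3 + \left(5 D + D\right) = 3 + 6 D$)
$x b{\left(W \right)} - 1013 = 268 \left(3 + 6 \cdot 24\right) - 1013 = 268 \left(3 + 144\right) - 1013 = 268 \cdot 147 - 1013 = 39396 - 1013 = 38383$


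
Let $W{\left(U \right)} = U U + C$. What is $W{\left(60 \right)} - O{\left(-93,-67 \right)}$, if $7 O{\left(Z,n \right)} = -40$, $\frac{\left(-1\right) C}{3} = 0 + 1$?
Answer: $\frac{25219}{7} \approx 3602.7$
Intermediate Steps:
$C = -3$ ($C = - 3 \left(0 + 1\right) = \left(-3\right) 1 = -3$)
$O{\left(Z,n \right)} = - \frac{40}{7}$ ($O{\left(Z,n \right)} = \frac{1}{7} \left(-40\right) = - \frac{40}{7}$)
$W{\left(U \right)} = -3 + U^{2}$ ($W{\left(U \right)} = U U - 3 = U^{2} - 3 = -3 + U^{2}$)
$W{\left(60 \right)} - O{\left(-93,-67 \right)} = \left(-3 + 60^{2}\right) - - \frac{40}{7} = \left(-3 + 3600\right) + \frac{40}{7} = 3597 + \frac{40}{7} = \frac{25219}{7}$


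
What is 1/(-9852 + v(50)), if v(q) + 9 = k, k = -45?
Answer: -1/9906 ≈ -0.00010095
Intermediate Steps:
v(q) = -54 (v(q) = -9 - 45 = -54)
1/(-9852 + v(50)) = 1/(-9852 - 54) = 1/(-9906) = -1/9906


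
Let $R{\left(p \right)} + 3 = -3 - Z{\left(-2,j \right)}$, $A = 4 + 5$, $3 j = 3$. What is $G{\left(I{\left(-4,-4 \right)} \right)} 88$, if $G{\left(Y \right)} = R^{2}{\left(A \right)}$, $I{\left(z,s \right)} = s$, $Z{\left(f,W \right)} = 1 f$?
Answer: $1408$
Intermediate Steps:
$j = 1$ ($j = \frac{1}{3} \cdot 3 = 1$)
$Z{\left(f,W \right)} = f$
$A = 9$
$R{\left(p \right)} = -4$ ($R{\left(p \right)} = -3 - 1 = -4$)
$G{\left(Y \right)} = 16$ ($G{\left(Y \right)} = \left(-4\right)^{2} = 16$)
$G{\left(I{\left(-4,-4 \right)} \right)} 88 = 16 \cdot 88 = 1408$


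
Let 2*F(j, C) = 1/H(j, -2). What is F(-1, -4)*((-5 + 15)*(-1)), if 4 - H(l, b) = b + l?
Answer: -5/7 ≈ -0.71429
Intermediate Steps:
H(l, b) = 4 - b - l (H(l, b) = 4 - (b + l) = 4 + (-b - l) = 4 - b - l)
F(j, C) = 1/(2*(6 - j)) (F(j, C) = 1/(2*(4 - 1*(-2) - j)) = 1/(2*(4 + 2 - j)) = 1/(2*(6 - j)))
F(-1, -4)*((-5 + 15)*(-1)) = (-1/(-12 + 2*(-1)))*((-5 + 15)*(-1)) = (-1/(-12 - 2))*(10*(-1)) = -1/(-14)*(-10) = -1*(-1/14)*(-10) = (1/14)*(-10) = -5/7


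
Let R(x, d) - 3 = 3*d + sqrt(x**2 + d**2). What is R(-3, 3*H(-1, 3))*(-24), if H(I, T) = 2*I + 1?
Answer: 144 - 72*sqrt(2) ≈ 42.177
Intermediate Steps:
H(I, T) = 1 + 2*I
R(x, d) = 3 + sqrt(d**2 + x**2) + 3*d (R(x, d) = 3 + (3*d + sqrt(x**2 + d**2)) = 3 + (3*d + sqrt(d**2 + x**2)) = 3 + (sqrt(d**2 + x**2) + 3*d) = 3 + sqrt(d**2 + x**2) + 3*d)
R(-3, 3*H(-1, 3))*(-24) = (3 + sqrt((3*(1 + 2*(-1)))**2 + (-3)**2) + 3*(3*(1 + 2*(-1))))*(-24) = (3 + sqrt((3*(1 - 2))**2 + 9) + 3*(3*(1 - 2)))*(-24) = (3 + sqrt((3*(-1))**2 + 9) + 3*(3*(-1)))*(-24) = (3 + sqrt((-3)**2 + 9) + 3*(-3))*(-24) = (3 + sqrt(9 + 9) - 9)*(-24) = (3 + sqrt(18) - 9)*(-24) = (3 + 3*sqrt(2) - 9)*(-24) = (-6 + 3*sqrt(2))*(-24) = 144 - 72*sqrt(2)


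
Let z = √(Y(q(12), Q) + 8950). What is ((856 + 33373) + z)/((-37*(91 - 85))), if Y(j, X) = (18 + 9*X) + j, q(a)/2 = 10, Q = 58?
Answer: -34229/222 - √9510/222 ≈ -154.62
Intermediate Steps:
q(a) = 20 (q(a) = 2*10 = 20)
Y(j, X) = 18 + j + 9*X
z = √9510 (z = √((18 + 20 + 9*58) + 8950) = √((18 + 20 + 522) + 8950) = √(560 + 8950) = √9510 ≈ 97.519)
((856 + 33373) + z)/((-37*(91 - 85))) = ((856 + 33373) + √9510)/((-37*(91 - 85))) = (34229 + √9510)/((-37*6)) = (34229 + √9510)/(-222) = (34229 + √9510)*(-1/222) = -34229/222 - √9510/222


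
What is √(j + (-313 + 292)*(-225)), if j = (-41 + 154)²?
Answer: √17494 ≈ 132.26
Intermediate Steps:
j = 12769 (j = 113² = 12769)
√(j + (-313 + 292)*(-225)) = √(12769 + (-313 + 292)*(-225)) = √(12769 - 21*(-225)) = √(12769 + 4725) = √17494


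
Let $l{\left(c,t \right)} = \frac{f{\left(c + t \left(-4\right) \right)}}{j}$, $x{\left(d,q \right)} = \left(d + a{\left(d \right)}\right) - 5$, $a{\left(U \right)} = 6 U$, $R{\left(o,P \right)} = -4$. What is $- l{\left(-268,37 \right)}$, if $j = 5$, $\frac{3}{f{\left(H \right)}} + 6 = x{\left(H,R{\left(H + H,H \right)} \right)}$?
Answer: $\frac{3}{14615} \approx 0.00020527$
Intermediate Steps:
$x{\left(d,q \right)} = -5 + 7 d$ ($x{\left(d,q \right)} = \left(d + 6 d\right) - 5 = 7 d - 5 = -5 + 7 d$)
$f{\left(H \right)} = \frac{3}{-11 + 7 H}$ ($f{\left(H \right)} = \frac{3}{-6 + \left(-5 + 7 H\right)} = \frac{3}{-11 + 7 H}$)
$l{\left(c,t \right)} = \frac{3}{5 \left(-11 - 28 t + 7 c\right)}$ ($l{\left(c,t \right)} = \frac{3 \frac{1}{-11 + 7 \left(c + t \left(-4\right)\right)}}{5} = \frac{3}{-11 + 7 \left(c - 4 t\right)} \frac{1}{5} = \frac{3}{-11 + \left(- 28 t + 7 c\right)} \frac{1}{5} = \frac{3}{-11 - 28 t + 7 c} \frac{1}{5} = \frac{3}{5 \left(-11 - 28 t + 7 c\right)}$)
$- l{\left(-268,37 \right)} = - \frac{3}{5 \left(-11 - 1036 + 7 \left(-268\right)\right)} = - \frac{3}{5 \left(-11 - 1036 - 1876\right)} = - \frac{3}{5 \left(-2923\right)} = - \frac{3 \left(-1\right)}{5 \cdot 2923} = \left(-1\right) \left(- \frac{3}{14615}\right) = \frac{3}{14615}$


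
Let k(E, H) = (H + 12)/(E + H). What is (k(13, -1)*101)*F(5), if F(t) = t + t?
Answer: 5555/6 ≈ 925.83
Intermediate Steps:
F(t) = 2*t
k(E, H) = (12 + H)/(E + H)
(k(13, -1)*101)*F(5) = (((12 - 1)/(13 - 1))*101)*(2*5) = ((11/12)*101)*10 = (1111/12)*10 = 5555/6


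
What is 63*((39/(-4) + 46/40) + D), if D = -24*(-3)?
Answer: 19971/5 ≈ 3994.2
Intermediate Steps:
D = 72
63*((39/(-4) + 46/40) + D) = 63*((39/(-4) + 46/40) + 72) = 63*((39*(-¼) + 46*(1/40)) + 72) = 63*((-39/4 + 23/20) + 72) = 63*(-43/5 + 72) = 63*(317/5) = 19971/5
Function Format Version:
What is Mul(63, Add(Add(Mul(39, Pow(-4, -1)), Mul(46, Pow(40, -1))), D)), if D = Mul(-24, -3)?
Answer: Rational(19971, 5) ≈ 3994.2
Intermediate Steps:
D = 72
Mul(63, Add(Add(Mul(39, Pow(-4, -1)), Mul(46, Pow(40, -1))), D)) = Mul(63, Add(Add(Mul(39, Pow(-4, -1)), Mul(46, Pow(40, -1))), 72)) = Mul(63, Add(Add(Mul(39, Rational(-1, 4)), Mul(46, Rational(1, 40))), 72)) = Mul(63, Add(Add(Rational(-39, 4), Rational(23, 20)), 72)) = Mul(63, Add(Rational(-43, 5), 72)) = Mul(63, Rational(317, 5)) = Rational(19971, 5)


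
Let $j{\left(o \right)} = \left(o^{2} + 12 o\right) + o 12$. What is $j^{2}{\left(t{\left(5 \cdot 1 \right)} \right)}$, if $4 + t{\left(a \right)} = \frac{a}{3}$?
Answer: $\frac{207025}{81} \approx 2555.9$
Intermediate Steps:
$t{\left(a \right)} = -4 + \frac{a}{3}$
$j{\left(o \right)} = o^{2} + 24 o$ ($j{\left(o \right)} = \left(o^{2} + 12 o\right) + 12 o = o^{2} + 24 o$)
$j^{2}{\left(t{\left(5 \cdot 1 \right)} \right)} = \left(\left(-4 + \frac{5 \cdot 1}{3}\right) \left(24 - \left(4 - \frac{5 \cdot 1}{3}\right)\right)\right)^{2} = \left(\left(-4 + \frac{1}{3} \cdot 5\right) \left(24 + \left(-4 + \frac{1}{3} \cdot 5\right)\right)\right)^{2} = \left(\left(-4 + \frac{5}{3}\right) \left(24 + \left(-4 + \frac{5}{3}\right)\right)\right)^{2} = \left(- \frac{7 \left(24 - \frac{7}{3}\right)}{3}\right)^{2} = \left(\left(- \frac{7}{3}\right) \frac{65}{3}\right)^{2} = \left(- \frac{455}{9}\right)^{2} = \frac{207025}{81}$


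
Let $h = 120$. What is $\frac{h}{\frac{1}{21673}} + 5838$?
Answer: $2606598$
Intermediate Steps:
$\frac{h}{\frac{1}{21673}} + 5838 = \frac{120}{\frac{1}{21673}} + 5838 = 120 \frac{1}{\frac{1}{21673}} + 5838 = 120 \cdot 21673 + 5838 = 2600760 + 5838 = 2606598$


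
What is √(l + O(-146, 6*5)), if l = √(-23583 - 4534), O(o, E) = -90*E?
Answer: √(-2700 + I*√28117) ≈ 1.6127 + 51.987*I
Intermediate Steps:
l = I*√28117 (l = √(-28117) = I*√28117 ≈ 167.68*I)
√(l + O(-146, 6*5)) = √(I*√28117 - 540*5) = √(I*√28117 - 90*30) = √(I*√28117 - 2700) = √(-2700 + I*√28117)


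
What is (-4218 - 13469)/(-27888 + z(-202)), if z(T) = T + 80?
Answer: 17687/28010 ≈ 0.63145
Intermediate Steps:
z(T) = 80 + T
(-4218 - 13469)/(-27888 + z(-202)) = (-4218 - 13469)/(-27888 + (80 - 202)) = -17687/(-27888 - 122) = -17687/(-28010) = -17687*(-1/28010) = 17687/28010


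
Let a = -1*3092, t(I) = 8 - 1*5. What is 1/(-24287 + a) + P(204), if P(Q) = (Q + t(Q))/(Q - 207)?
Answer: -1889152/27379 ≈ -69.000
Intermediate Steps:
t(I) = 3 (t(I) = 8 - 5 = 3)
a = -3092
P(Q) = (3 + Q)/(-207 + Q) (P(Q) = (Q + 3)/(Q - 207) = (3 + Q)/(-207 + Q))
1/(-24287 + a) + P(204) = 1/(-24287 - 3092) + (3 + 204)/(-207 + 204) = 1/(-27379) + 207/(-3) = -1/27379 - ⅓*207 = -1/27379 - 69 = -1889152/27379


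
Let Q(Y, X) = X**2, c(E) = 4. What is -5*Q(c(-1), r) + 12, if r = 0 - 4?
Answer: -68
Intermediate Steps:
r = -4
-5*Q(c(-1), r) + 12 = -5*(-4)**2 + 12 = -5*16 + 12 = -80 + 12 = -68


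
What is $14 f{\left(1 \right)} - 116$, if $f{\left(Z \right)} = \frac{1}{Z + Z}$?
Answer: $-109$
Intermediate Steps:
$f{\left(Z \right)} = \frac{1}{2 Z}$
$14 f{\left(1 \right)} - 116 = 14 \frac{1}{2 \cdot 1} - 116 = 14 \cdot \frac{1}{2} \cdot 1 - 116 = 14 \cdot \frac{1}{2} - 116 = 7 - 116 = -109$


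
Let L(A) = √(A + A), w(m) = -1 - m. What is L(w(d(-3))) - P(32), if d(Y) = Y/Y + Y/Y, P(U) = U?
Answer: -32 + I*√6 ≈ -32.0 + 2.4495*I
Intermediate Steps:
d(Y) = 2 (d(Y) = 1 + 1 = 2)
L(A) = √2*√A (L(A) = √(2*A) = √2*√A)
L(w(d(-3))) - P(32) = √2*√(-1 - 1*2) - 1*32 = √2*√(-1 - 2) - 32 = √2*√(-3) - 32 = √2*(I*√3) - 32 = I*√6 - 32 = -32 + I*√6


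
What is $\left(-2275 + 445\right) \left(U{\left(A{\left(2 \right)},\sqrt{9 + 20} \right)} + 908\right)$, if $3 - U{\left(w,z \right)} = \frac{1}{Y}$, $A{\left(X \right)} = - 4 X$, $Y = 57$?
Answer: $- \frac{31674860}{19} \approx -1.6671 \cdot 10^{6}$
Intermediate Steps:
$U{\left(w,z \right)} = \frac{170}{57}$ ($U{\left(w,z \right)} = 3 - \frac{1}{57} = \frac{170}{57}$)
$\left(-2275 + 445\right) \left(U{\left(A{\left(2 \right)},\sqrt{9 + 20} \right)} + 908\right) = \left(-2275 + 445\right) \left(\frac{170}{57} + 908\right) = \left(-1830\right) \frac{51926}{57} = - \frac{31674860}{19}$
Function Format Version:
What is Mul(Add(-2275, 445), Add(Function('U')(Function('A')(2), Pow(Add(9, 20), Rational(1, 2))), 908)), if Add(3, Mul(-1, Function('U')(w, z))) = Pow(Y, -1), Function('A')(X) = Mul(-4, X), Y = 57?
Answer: Rational(-31674860, 19) ≈ -1.6671e+6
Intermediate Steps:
Function('U')(w, z) = Rational(170, 57) (Function('U')(w, z) = Add(3, Mul(-1, Pow(57, -1))) = Add(3, Mul(-1, Rational(1, 57))) = Add(3, Rational(-1, 57)) = Rational(170, 57))
Mul(Add(-2275, 445), Add(Function('U')(Function('A')(2), Pow(Add(9, 20), Rational(1, 2))), 908)) = Mul(Add(-2275, 445), Add(Rational(170, 57), 908)) = Mul(-1830, Rational(51926, 57)) = Rational(-31674860, 19)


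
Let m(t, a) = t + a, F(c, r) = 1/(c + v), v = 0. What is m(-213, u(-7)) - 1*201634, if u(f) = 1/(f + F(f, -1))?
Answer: -10092357/50 ≈ -2.0185e+5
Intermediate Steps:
F(c, r) = 1/c (F(c, r) = 1/(c + 0) = 1/c)
u(f) = 1/(f + 1/f)
m(t, a) = a + t
m(-213, u(-7)) - 1*201634 = (-7/(1 + (-7)²) - 213) - 1*201634 = (-7/(1 + 49) - 213) - 201634 = (-7/50 - 213) - 201634 = -10657/50 - 201634 = -10092357/50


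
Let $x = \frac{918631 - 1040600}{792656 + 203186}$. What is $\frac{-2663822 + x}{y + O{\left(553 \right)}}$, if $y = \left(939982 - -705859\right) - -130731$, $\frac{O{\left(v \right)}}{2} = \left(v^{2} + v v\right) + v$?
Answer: $- \frac{2652745950093}{2988436199588} \approx -0.88767$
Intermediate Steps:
$x = - \frac{121969}{995842} \approx -0.12248$
$O{\left(v \right)} = 2 v + 4 v^{2}$ ($O{\left(v \right)} = 2 \left(\left(v^{2} + v v\right) + v\right) = 2 \left(\left(v^{2} + v^{2}\right) + v\right) = 2 \left(2 v^{2} + v\right) = 2 \left(v + 2 v^{2}\right) = 2 v + 4 v^{2}$)
$y = 1776572$ ($y = \left(939982 + 705859\right) + 130731 = 1645841 + 130731 = 1776572$)
$\frac{-2663822 + x}{y + O{\left(553 \right)}} = \frac{-2663822 - \frac{121969}{995842}}{1776572 + 2 \cdot 553 \left(1 + 2 \cdot 553\right)} = - \frac{2652745950093}{995842 \left(1776572 + 2 \cdot 553 \left(1 + 1106\right)\right)} = - \frac{2652745950093}{995842 \left(1776572 + 2 \cdot 553 \cdot 1107\right)} = - \frac{2652745950093}{995842 \left(1776572 + 1224342\right)} = - \frac{2652745950093}{995842 \cdot 3000914} = \left(- \frac{2652745950093}{995842}\right) \frac{1}{3000914} = - \frac{2652745950093}{2988436199588}$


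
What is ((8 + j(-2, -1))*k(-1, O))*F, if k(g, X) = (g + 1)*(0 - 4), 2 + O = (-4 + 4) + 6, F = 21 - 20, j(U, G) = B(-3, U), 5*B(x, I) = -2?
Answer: 0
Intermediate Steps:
B(x, I) = -2/5 (B(x, I) = (1/5)*(-2) = -2/5)
j(U, G) = -2/5
F = 1
O = 4 (O = -2 + ((-4 + 4) + 6) = -2 + (0 + 6) = -2 + 6 = 4)
k(g, X) = -4 - 4*g (k(g, X) = (1 + g)*(-4) = -4 - 4*g)
((8 + j(-2, -1))*k(-1, O))*F = ((8 - 2/5)*(-4 - 4*(-1)))*1 = (38*(-4 + 4)/5)*1 = ((38/5)*0)*1 = 0*1 = 0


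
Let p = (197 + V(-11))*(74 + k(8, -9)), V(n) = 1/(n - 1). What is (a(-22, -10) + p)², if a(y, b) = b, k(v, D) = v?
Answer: 9374693329/36 ≈ 2.6041e+8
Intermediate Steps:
V(n) = 1/(-1 + n)
p = 96883/6 (p = (197 + 1/(-1 - 11))*(74 + 8) = (197 + 1/(-12))*82 = (197 - 1/12)*82 = (2363/12)*82 = 96883/6 ≈ 16147.)
(a(-22, -10) + p)² = (-10 + 96883/6)² = (96823/6)² = 9374693329/36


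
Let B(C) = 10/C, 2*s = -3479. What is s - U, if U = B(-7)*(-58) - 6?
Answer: -25429/14 ≈ -1816.4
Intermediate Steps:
s = -3479/2 (s = (½)*(-3479) = -3479/2 ≈ -1739.5)
U = 538/7 (U = (10/(-7))*(-58) - 6 = (10*(-⅐))*(-58) - 6 = -10/7*(-58) - 6 = 580/7 - 6 = 538/7 ≈ 76.857)
s - U = -3479/2 - 1*538/7 = -3479/2 - 538/7 = -25429/14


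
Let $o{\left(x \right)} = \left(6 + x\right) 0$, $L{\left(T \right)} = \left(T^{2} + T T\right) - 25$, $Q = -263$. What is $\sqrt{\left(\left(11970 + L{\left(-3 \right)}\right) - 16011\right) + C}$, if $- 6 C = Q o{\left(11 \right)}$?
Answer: $4 i \sqrt{253} \approx 63.624 i$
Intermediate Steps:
$L{\left(T \right)} = -25 + 2 T^{2}$ ($L{\left(T \right)} = \left(T^{2} + T^{2}\right) - 25 = 2 T^{2} - 25 = -25 + 2 T^{2}$)
$o{\left(x \right)} = 0$
$C = 0$ ($C = - \frac{\left(-263\right) 0}{6} = \left(- \frac{1}{6}\right) 0 = 0$)
$\sqrt{\left(\left(11970 + L{\left(-3 \right)}\right) - 16011\right) + C} = \sqrt{\left(\left(11970 - \left(25 - 2 \left(-3\right)^{2}\right)\right) - 16011\right) + 0} = \sqrt{\left(\left(11970 + \left(-25 + 2 \cdot 9\right)\right) - 16011\right) + 0} = \sqrt{\left(\left(11970 + \left(-25 + 18\right)\right) - 16011\right) + 0} = \sqrt{\left(\left(11970 - 7\right) - 16011\right) + 0} = \sqrt{\left(11963 - 16011\right) + 0} = \sqrt{-4048 + 0} = \sqrt{-4048} = 4 i \sqrt{253}$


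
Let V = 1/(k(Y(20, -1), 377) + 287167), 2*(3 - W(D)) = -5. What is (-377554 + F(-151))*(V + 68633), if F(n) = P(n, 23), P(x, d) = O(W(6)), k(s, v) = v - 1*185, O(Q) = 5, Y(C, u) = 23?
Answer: -7446138511822152/287359 ≈ -2.5912e+10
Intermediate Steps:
W(D) = 11/2 (W(D) = 3 - ½*(-5) = 3 + 5/2 = 11/2)
k(s, v) = -185 + v (k(s, v) = v - 185 = -185 + v)
P(x, d) = 5
F(n) = 5
V = 1/287359 (V = 1/((-185 + 377) + 287167) = 1/(192 + 287167) = 1/287359 ≈ 3.4800e-6)
(-377554 + F(-151))*(V + 68633) = (-377554 + 5)*(1/287359 + 68633) = -377549*19722310248/287359 = -7446138511822152/287359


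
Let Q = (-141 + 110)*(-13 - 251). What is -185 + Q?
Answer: 7999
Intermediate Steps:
Q = 8184 (Q = -31*(-264) = 8184)
-185 + Q = -185 + 8184 = 7999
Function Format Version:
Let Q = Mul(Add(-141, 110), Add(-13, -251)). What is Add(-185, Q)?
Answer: 7999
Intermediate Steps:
Q = 8184 (Q = Mul(-31, -264) = 8184)
Add(-185, Q) = Add(-185, 8184) = 7999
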